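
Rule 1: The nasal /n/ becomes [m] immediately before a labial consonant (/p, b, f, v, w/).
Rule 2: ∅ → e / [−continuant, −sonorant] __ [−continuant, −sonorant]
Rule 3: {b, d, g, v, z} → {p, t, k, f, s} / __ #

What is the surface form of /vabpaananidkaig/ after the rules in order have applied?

Rule 1 (nasal place assimilation): no segment meets the environment; /vabpaananidkaig/ is unchanged.
Rule 2 (stop-cluster e-epenthesis): /b/ and /p/ form a stop–stop cluster, so [e] is inserted between them. /d/ and /k/ form a stop–stop cluster, so [e] is inserted between them. /vabpaananidkaig/ → vabepaananidekaig.
Rule 3 (final devoicing): /g/ is a voiced obstruent in word-final position, so it devoices to [k]. /vabepaananidekaig/ → vabepaananidekaik.

vabepaananidekaik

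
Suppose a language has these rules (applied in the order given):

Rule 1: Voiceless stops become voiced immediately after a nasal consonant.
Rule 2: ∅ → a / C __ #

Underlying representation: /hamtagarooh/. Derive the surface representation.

Rule 1 (post-nasal voicing): /t/ is a voiceless stop immediately after the nasal /m/, so it voices to [d]. /hamtagarooh/ → hamdagarooh.
Rule 2 (final a-epenthesis): the form ends in the consonant /h/, so [a] is inserted word-finally. /hamdagarooh/ → hamdagarooha.

hamdagarooha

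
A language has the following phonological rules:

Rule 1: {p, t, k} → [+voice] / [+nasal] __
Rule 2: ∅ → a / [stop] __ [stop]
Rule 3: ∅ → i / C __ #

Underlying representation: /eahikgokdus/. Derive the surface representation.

Rule 1 (post-nasal voicing): no segment meets the environment; /eahikgokdus/ is unchanged.
Rule 2 (stop-cluster a-epenthesis): /k/ and /g/ form a stop–stop cluster, so [a] is inserted between them. /k/ and /d/ form a stop–stop cluster, so [a] is inserted between them. /eahikgokdus/ → eahikagokadus.
Rule 3 (final i-epenthesis): the form ends in the consonant /s/, so [i] is inserted word-finally. /eahikagokadus/ → eahikagokadusi.

eahikagokadusi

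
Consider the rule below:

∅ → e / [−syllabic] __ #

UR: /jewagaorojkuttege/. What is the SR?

No segment of /jewagaorojkuttege/ meets the structural description of the rule, so the form surfaces unchanged.

jewagaorojkuttege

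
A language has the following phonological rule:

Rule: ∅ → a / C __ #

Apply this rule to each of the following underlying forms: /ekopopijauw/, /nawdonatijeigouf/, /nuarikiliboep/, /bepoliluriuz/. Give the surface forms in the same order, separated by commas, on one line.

/ekopopijauw/: the form ends in the consonant /w/, so [a] is inserted word-finally. → [ekopopijauwa].
/nawdonatijeigouf/: the form ends in the consonant /f/, so [a] is inserted word-finally. → [nawdonatijeigoufa].
/nuarikiliboep/: the form ends in the consonant /p/, so [a] is inserted word-finally. → [nuarikiliboepa].
/bepoliluriuz/: the form ends in the consonant /z/, so [a] is inserted word-finally. → [bepoliluriuza].

ekopopijauwa, nawdonatijeigoufa, nuarikiliboepa, bepoliluriuza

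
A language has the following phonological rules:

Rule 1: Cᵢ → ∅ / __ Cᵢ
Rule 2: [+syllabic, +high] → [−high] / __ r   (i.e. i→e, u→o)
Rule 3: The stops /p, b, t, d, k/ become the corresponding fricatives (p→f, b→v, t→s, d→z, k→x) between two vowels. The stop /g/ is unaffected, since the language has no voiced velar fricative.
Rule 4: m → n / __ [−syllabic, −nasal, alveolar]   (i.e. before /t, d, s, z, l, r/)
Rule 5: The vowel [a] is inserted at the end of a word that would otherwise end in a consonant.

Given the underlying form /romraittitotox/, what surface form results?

Rule 1 (degemination): /tt/ is a geminate; the first /t/ deletes. /romraittitotox/ → romraititotox.
Rule 2 (pre-rhotic lowering): no segment meets the environment; /romraititotox/ is unchanged.
Rule 3 (intervocalic spirantization): /t/ is a stop between vowels /i/ and /i/, so it spirantizes to the fricative [s]. /t/ is a stop between vowels /i/ and /o/, so it spirantizes to the fricative [s]. /t/ is a stop between vowels /o/ and /o/, so it spirantizes to the fricative [s]. /romraititotox/ → romraisisosox.
Rule 4 (nasal place assimilation): /m/ precedes the alveolar consonant /r/, so it assimilates in place to [n]. /romraisisosox/ → ronraisisosox.
Rule 5 (final a-epenthesis): the form ends in the consonant /x/, so [a] is inserted word-finally. /ronraisisosox/ → ronraisisosoxa.

ronraisisosoxa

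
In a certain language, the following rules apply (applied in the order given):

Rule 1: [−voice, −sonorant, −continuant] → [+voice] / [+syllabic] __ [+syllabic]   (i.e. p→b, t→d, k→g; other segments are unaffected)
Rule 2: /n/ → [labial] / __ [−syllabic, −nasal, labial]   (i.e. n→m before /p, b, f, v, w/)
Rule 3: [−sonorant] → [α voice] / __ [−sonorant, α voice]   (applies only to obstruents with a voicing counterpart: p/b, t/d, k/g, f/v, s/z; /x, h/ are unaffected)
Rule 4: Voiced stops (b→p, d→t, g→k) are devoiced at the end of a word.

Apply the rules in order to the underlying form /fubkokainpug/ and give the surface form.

fupkogaimpuk

Rule 1 (intervocalic voicing): /k/ is a voiceless stop between vowels /o/ and /a/, so it voices to [g]. /fubkokainpug/ → fubkogainpug.
Rule 2 (nasal place assimilation): /n/ precedes the labial consonant /p/, so it assimilates in place to [m]. /fubkogainpug/ → fubkogaimpug.
Rule 3 (regressive voicing assimilation): /b/ precedes the voiceless obstruent /k/, so it devoices to [p] by assimilation. /fubkogaimpug/ → fupkogaimpug.
Rule 4 (final devoicing): /g/ is a voiced stop in word-final position, so it devoices to [k]. /fupkogaimpug/ → fupkogaimpuk.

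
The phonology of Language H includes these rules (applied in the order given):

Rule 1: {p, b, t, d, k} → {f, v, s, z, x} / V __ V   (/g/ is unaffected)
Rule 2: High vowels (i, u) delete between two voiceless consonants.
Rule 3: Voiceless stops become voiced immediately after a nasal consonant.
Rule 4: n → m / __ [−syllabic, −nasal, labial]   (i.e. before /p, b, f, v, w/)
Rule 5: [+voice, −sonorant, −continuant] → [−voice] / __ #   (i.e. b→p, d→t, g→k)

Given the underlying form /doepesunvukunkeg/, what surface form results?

doefesumvuxungek

Rule 1 (intervocalic spirantization): /p/ is a stop between vowels /e/ and /e/, so it spirantizes to the fricative [f]. /k/ is a stop between vowels /u/ and /u/, so it spirantizes to the fricative [x]. /doepesunvukunkeg/ → doefesunvuxunkeg.
Rule 2 (high vowel syncope): no segment meets the environment; /doefesunvuxunkeg/ is unchanged.
Rule 3 (post-nasal voicing): /k/ is a voiceless stop immediately after the nasal /n/, so it voices to [g]. /doefesunvuxunkeg/ → doefesunvuxungeg.
Rule 4 (nasal place assimilation): /n/ precedes the labial consonant /v/, so it assimilates in place to [m]. /doefesunvuxungeg/ → doefesumvuxungeg.
Rule 5 (final devoicing): /g/ is a voiced stop in word-final position, so it devoices to [k]. /doefesumvuxungeg/ → doefesumvuxungek.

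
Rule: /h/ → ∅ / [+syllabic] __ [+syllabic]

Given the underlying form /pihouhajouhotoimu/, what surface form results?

piouajouotoimu

/h/ occurs between vowels /i/ and /o/, so it deletes.
/h/ occurs between vowels /u/ and /a/, so it deletes.
/h/ occurs between vowels /u/ and /o/, so it deletes.
Surface form: [piouajouotoimu].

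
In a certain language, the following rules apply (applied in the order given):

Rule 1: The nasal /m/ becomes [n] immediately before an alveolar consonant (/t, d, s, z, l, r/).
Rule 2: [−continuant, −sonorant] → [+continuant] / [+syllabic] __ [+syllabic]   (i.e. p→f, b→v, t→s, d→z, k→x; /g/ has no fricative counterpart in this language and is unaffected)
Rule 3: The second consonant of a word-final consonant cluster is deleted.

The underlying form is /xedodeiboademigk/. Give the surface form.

xezozeivoazemig

Rule 1 (nasal place assimilation): no segment meets the environment; /xedodeiboademigk/ is unchanged.
Rule 2 (intervocalic spirantization): /d/ is a stop between vowels /e/ and /o/, so it spirantizes to the fricative [z]. /d/ is a stop between vowels /o/ and /e/, so it spirantizes to the fricative [z]. /b/ is a stop between vowels /i/ and /o/, so it spirantizes to the fricative [v]. /d/ is a stop between vowels /a/ and /e/, so it spirantizes to the fricative [z]. /xedodeiboademigk/ → xezozeivoazemigk.
Rule 3 (final cluster simplification): /k/ is the second consonant of a word-final cluster /gk/, so it deletes. /xezozeivoazemigk/ → xezozeivoazemig.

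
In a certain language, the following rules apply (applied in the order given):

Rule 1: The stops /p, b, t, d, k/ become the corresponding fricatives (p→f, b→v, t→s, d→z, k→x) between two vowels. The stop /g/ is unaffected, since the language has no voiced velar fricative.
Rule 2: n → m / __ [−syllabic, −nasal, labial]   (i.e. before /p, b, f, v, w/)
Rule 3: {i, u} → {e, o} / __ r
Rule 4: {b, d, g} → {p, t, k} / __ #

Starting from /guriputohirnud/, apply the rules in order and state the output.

gorifusohernut

Rule 1 (intervocalic spirantization): /p/ is a stop between vowels /i/ and /u/, so it spirantizes to the fricative [f]. /t/ is a stop between vowels /u/ and /o/, so it spirantizes to the fricative [s]. /guriputohirnud/ → gurifusohirnud.
Rule 2 (nasal place assimilation): no segment meets the environment; /gurifusohirnud/ is unchanged.
Rule 3 (pre-rhotic lowering): /u/ is a high vowel immediately before /r/, so it lowers to [o]. /i/ is a high vowel immediately before /r/, so it lowers to [e]. /gurifusohirnud/ → gorifusohernud.
Rule 4 (final devoicing): /d/ is a voiced stop in word-final position, so it devoices to [t]. /gorifusohernud/ → gorifusohernut.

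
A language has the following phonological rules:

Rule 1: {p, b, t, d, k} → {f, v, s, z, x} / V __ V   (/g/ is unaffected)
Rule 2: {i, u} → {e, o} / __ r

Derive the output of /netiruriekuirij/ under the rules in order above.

neseroriexuerij

Rule 1 (intervocalic spirantization): /t/ is a stop between vowels /e/ and /i/, so it spirantizes to the fricative [s]. /k/ is a stop between vowels /e/ and /u/, so it spirantizes to the fricative [x]. /netiruriekuirij/ → nesiruriexuirij.
Rule 2 (pre-rhotic lowering): /i/ is a high vowel immediately before /r/, so it lowers to [e]. /u/ is a high vowel immediately before /r/, so it lowers to [o]. /i/ is a high vowel immediately before /r/, so it lowers to [e]. /nesiruriexuirij/ → neseroriexuerij.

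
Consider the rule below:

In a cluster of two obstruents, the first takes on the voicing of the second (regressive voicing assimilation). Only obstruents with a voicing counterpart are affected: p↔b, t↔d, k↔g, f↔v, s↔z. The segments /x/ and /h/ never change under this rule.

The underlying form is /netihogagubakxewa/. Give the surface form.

No segment of /netihogagubakxewa/ meets the structural description of the rule, so the form surfaces unchanged.

netihogagubakxewa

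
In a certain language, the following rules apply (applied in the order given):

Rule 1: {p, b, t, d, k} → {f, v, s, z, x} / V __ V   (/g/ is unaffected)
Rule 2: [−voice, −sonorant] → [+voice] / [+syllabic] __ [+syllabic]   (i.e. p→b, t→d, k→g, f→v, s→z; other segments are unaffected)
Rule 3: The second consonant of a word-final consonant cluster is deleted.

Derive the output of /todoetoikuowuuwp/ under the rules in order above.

Rule 1 (intervocalic spirantization): /d/ is a stop between vowels /o/ and /o/, so it spirantizes to the fricative [z]. /t/ is a stop between vowels /e/ and /o/, so it spirantizes to the fricative [s]. /k/ is a stop between vowels /i/ and /u/, so it spirantizes to the fricative [x]. /todoetoikuowuuwp/ → tozoesoixuowuuwp.
Rule 2 (intervocalic voicing): /s/ is a voiceless obstruent between vowels /e/ and /o/, so it voices to [z]. /tozoesoixuowuuwp/ → tozoezoixuowuuwp.
Rule 3 (final cluster simplification): /p/ is the second consonant of a word-final cluster /wp/, so it deletes. /tozoezoixuowuuwp/ → tozoezoixuowuuw.

tozoezoixuowuuw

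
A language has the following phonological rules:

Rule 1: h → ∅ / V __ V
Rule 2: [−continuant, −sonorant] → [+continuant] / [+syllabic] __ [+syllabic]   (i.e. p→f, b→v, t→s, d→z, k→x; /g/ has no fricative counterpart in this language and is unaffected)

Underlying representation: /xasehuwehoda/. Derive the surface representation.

xaseuweoza

Rule 1 (intervocalic h-deletion): /h/ occurs between vowels /e/ and /u/, so it deletes. /h/ occurs between vowels /e/ and /o/, so it deletes. /xasehuwehoda/ → xaseuweoda.
Rule 2 (intervocalic spirantization): /d/ is a stop between vowels /o/ and /a/, so it spirantizes to the fricative [z]. /xaseuweoda/ → xaseuweoza.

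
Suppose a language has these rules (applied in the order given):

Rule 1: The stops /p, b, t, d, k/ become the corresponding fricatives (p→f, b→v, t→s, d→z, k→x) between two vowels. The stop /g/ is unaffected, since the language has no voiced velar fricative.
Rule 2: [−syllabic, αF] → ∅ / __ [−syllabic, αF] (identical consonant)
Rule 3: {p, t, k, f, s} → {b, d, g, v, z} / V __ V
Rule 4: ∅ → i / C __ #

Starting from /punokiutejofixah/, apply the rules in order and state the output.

punoxiuzejovixahi

Rule 1 (intervocalic spirantization): /k/ is a stop between vowels /o/ and /i/, so it spirantizes to the fricative [x]. /t/ is a stop between vowels /u/ and /e/, so it spirantizes to the fricative [s]. /punokiutejofixah/ → punoxiusejofixah.
Rule 2 (degemination): no segment meets the environment; /punoxiusejofixah/ is unchanged.
Rule 3 (intervocalic voicing): /s/ is a voiceless obstruent between vowels /u/ and /e/, so it voices to [z]. /f/ is a voiceless obstruent between vowels /o/ and /i/, so it voices to [v]. /punoxiusejofixah/ → punoxiuzejovixah.
Rule 4 (final i-epenthesis): the form ends in the consonant /h/, so [i] is inserted word-finally. /punoxiuzejovixah/ → punoxiuzejovixahi.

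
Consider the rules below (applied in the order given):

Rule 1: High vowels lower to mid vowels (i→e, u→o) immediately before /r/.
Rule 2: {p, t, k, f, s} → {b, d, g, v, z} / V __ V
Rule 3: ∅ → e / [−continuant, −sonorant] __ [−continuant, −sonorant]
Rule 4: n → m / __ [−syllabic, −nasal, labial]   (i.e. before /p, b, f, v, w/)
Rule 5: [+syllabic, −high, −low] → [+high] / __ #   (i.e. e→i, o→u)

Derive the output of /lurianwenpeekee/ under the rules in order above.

loriamwempeegei

Rule 1 (pre-rhotic lowering): /u/ is a high vowel immediately before /r/, so it lowers to [o]. /lurianwenpeekee/ → lorianwenpeekee.
Rule 2 (intervocalic voicing): /k/ is a voiceless obstruent between vowels /e/ and /e/, so it voices to [g]. /lorianwenpeekee/ → lorianwenpeegee.
Rule 3 (stop-cluster e-epenthesis): no segment meets the environment; /lorianwenpeegee/ is unchanged.
Rule 4 (nasal place assimilation): /n/ precedes the labial consonant /w/, so it assimilates in place to [m]. /n/ precedes the labial consonant /p/, so it assimilates in place to [m]. /lorianwenpeegee/ → loriamwempeegee.
Rule 5 (final vowel raising): /e/ is a mid vowel in word-final position, so it raises to [i]. /loriamwempeegee/ → loriamwempeegei.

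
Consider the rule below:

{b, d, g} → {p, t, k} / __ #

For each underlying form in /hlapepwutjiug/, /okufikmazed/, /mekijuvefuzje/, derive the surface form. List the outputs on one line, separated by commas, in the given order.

hlapepwutjiuk, okufikmazet, mekijuvefuzje

/hlapepwutjiug/: /g/ is a voiced stop in word-final position, so it devoices to [k]. → [hlapepwutjiuk].
/okufikmazed/: /d/ is a voiced stop in word-final position, so it devoices to [t]. → [okufikmazet].
/mekijuvefuzje/: the rule's environment is not met; surfaces unchanged as [mekijuvefuzje].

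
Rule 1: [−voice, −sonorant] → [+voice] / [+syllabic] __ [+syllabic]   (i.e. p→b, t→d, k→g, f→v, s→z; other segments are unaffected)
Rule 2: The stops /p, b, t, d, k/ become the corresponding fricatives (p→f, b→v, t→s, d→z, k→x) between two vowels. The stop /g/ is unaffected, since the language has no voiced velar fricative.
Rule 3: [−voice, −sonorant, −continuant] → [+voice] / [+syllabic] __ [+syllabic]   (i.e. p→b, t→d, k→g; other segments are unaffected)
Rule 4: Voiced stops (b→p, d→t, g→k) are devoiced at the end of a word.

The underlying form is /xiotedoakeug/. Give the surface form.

Rule 1 (intervocalic voicing): /t/ is a voiceless obstruent between vowels /o/ and /e/, so it voices to [d]. /k/ is a voiceless obstruent between vowels /a/ and /e/, so it voices to [g]. /xiotedoakeug/ → xiodedoageug.
Rule 2 (intervocalic spirantization): /d/ is a stop between vowels /o/ and /e/, so it spirantizes to the fricative [z]. /d/ is a stop between vowels /e/ and /o/, so it spirantizes to the fricative [z]. /xiodedoageug/ → xiozezoageug.
Rule 3 (intervocalic voicing): no segment meets the environment; /xiozezoageug/ is unchanged.
Rule 4 (final devoicing): /g/ is a voiced stop in word-final position, so it devoices to [k]. /xiozezoageug/ → xiozezoageuk.

xiozezoageuk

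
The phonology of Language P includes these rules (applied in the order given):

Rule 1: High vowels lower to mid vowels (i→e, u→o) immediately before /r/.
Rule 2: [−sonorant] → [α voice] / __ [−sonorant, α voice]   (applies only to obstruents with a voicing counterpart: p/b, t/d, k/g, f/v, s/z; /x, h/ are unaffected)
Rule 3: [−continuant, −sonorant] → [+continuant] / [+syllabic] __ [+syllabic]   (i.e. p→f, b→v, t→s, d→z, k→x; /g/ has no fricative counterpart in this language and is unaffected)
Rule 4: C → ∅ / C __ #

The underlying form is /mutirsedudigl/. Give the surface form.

musersezuzig

Rule 1 (pre-rhotic lowering): /i/ is a high vowel immediately before /r/, so it lowers to [e]. /mutirsedudigl/ → mutersedudigl.
Rule 2 (regressive voicing assimilation): no segment meets the environment; /mutersedudigl/ is unchanged.
Rule 3 (intervocalic spirantization): /t/ is a stop between vowels /u/ and /e/, so it spirantizes to the fricative [s]. /d/ is a stop between vowels /e/ and /u/, so it spirantizes to the fricative [z]. /d/ is a stop between vowels /u/ and /i/, so it spirantizes to the fricative [z]. /mutersedudigl/ → musersezuzigl.
Rule 4 (final cluster simplification): /l/ is the second consonant of a word-final cluster /gl/, so it deletes. /musersezuzigl/ → musersezuzig.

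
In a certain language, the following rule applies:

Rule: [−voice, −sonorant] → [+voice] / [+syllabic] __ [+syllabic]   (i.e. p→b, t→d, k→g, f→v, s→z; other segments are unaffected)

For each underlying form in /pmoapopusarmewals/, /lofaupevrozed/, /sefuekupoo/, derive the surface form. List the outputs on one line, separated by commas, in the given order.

/pmoapopusarmewals/: /p/ is a voiceless obstruent between vowels /a/ and /o/, so it voices to [b]. /p/ is a voiceless obstruent between vowels /o/ and /u/, so it voices to [b]. /s/ is a voiceless obstruent between vowels /u/ and /a/, so it voices to [z]. → [pmoabobuzarmewals].
/lofaupevrozed/: /f/ is a voiceless obstruent between vowels /o/ and /a/, so it voices to [v]. /p/ is a voiceless obstruent between vowels /u/ and /e/, so it voices to [b]. → [lovaubevrozed].
/sefuekupoo/: /f/ is a voiceless obstruent between vowels /e/ and /u/, so it voices to [v]. /k/ is a voiceless obstruent between vowels /e/ and /u/, so it voices to [g]. /p/ is a voiceless obstruent between vowels /u/ and /o/, so it voices to [b]. → [sevueguboo].

pmoabobuzarmewals, lovaubevrozed, sevueguboo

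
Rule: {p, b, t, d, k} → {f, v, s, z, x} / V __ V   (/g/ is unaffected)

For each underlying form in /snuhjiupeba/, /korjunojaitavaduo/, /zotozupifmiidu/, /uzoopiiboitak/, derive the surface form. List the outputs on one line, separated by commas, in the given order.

snuhjiufeva, korjunojaisavazuo, zosozufifmiizu, uzoofiivoisak

/snuhjiupeba/: /p/ is a stop between vowels /u/ and /e/, so it spirantizes to the fricative [f]. /b/ is a stop between vowels /e/ and /a/, so it spirantizes to the fricative [v]. → [snuhjiufeva].
/korjunojaitavaduo/: /t/ is a stop between vowels /i/ and /a/, so it spirantizes to the fricative [s]. /d/ is a stop between vowels /a/ and /u/, so it spirantizes to the fricative [z]. → [korjunojaisavazuo].
/zotozupifmiidu/: /t/ is a stop between vowels /o/ and /o/, so it spirantizes to the fricative [s]. /p/ is a stop between vowels /u/ and /i/, so it spirantizes to the fricative [f]. /d/ is a stop between vowels /i/ and /u/, so it spirantizes to the fricative [z]. → [zosozufifmiizu].
/uzoopiiboitak/: /p/ is a stop between vowels /o/ and /i/, so it spirantizes to the fricative [f]. /b/ is a stop between vowels /i/ and /o/, so it spirantizes to the fricative [v]. /t/ is a stop between vowels /i/ and /a/, so it spirantizes to the fricative [s]. → [uzoofiivoisak].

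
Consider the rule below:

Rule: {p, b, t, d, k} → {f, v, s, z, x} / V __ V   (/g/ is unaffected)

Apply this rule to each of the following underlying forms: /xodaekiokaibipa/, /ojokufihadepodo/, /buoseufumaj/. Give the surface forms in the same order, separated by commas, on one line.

xozaexioxaivifa, ojoxufihazefozo, buoseufumaj

/xodaekiokaibipa/: /d/ is a stop between vowels /o/ and /a/, so it spirantizes to the fricative [z]. /k/ is a stop between vowels /e/ and /i/, so it spirantizes to the fricative [x]. /k/ is a stop between vowels /o/ and /a/, so it spirantizes to the fricative [x]. /b/ is a stop between vowels /i/ and /i/, so it spirantizes to the fricative [v]. /p/ is a stop between vowels /i/ and /a/, so it spirantizes to the fricative [f]. → [xozaexioxaivifa].
/ojokufihadepodo/: /k/ is a stop between vowels /o/ and /u/, so it spirantizes to the fricative [x]. /d/ is a stop between vowels /a/ and /e/, so it spirantizes to the fricative [z]. /p/ is a stop between vowels /e/ and /o/, so it spirantizes to the fricative [f]. /d/ is a stop between vowels /o/ and /o/, so it spirantizes to the fricative [z]. → [ojoxufihazefozo].
/buoseufumaj/: the rule's environment is not met; surfaces unchanged as [buoseufumaj].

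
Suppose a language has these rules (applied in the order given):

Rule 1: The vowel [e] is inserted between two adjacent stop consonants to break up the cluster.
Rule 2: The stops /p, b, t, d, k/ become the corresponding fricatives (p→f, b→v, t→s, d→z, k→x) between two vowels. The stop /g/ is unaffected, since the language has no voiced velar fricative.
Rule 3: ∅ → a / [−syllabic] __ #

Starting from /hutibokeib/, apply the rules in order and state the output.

husivoxeiba

Rule 1 (stop-cluster e-epenthesis): no segment meets the environment; /hutibokeib/ is unchanged.
Rule 2 (intervocalic spirantization): /t/ is a stop between vowels /u/ and /i/, so it spirantizes to the fricative [s]. /b/ is a stop between vowels /i/ and /o/, so it spirantizes to the fricative [v]. /k/ is a stop between vowels /o/ and /e/, so it spirantizes to the fricative [x]. /hutibokeib/ → husivoxeib.
Rule 3 (final a-epenthesis): the form ends in the consonant /b/, so [a] is inserted word-finally. /husivoxeib/ → husivoxeiba.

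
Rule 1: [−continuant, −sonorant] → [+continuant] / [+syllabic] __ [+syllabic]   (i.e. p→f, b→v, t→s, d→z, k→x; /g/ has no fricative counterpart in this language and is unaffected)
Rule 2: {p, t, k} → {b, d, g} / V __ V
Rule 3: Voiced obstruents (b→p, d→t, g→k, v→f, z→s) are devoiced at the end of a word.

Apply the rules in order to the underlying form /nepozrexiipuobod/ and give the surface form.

nefozrexiifuovot

Rule 1 (intervocalic spirantization): /p/ is a stop between vowels /e/ and /o/, so it spirantizes to the fricative [f]. /p/ is a stop between vowels /i/ and /u/, so it spirantizes to the fricative [f]. /b/ is a stop between vowels /o/ and /o/, so it spirantizes to the fricative [v]. /nepozrexiipuobod/ → nefozrexiifuovod.
Rule 2 (intervocalic voicing): no segment meets the environment; /nefozrexiifuovod/ is unchanged.
Rule 3 (final devoicing): /d/ is a voiced obstruent in word-final position, so it devoices to [t]. /nefozrexiifuovod/ → nefozrexiifuovot.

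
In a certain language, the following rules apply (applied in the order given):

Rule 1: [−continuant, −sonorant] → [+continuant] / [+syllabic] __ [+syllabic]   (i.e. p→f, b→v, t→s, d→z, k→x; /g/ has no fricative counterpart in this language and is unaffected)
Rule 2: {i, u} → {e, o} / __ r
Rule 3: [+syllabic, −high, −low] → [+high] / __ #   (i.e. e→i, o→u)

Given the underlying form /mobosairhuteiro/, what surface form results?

movosaerhuseeru

Rule 1 (intervocalic spirantization): /b/ is a stop between vowels /o/ and /o/, so it spirantizes to the fricative [v]. /t/ is a stop between vowels /u/ and /e/, so it spirantizes to the fricative [s]. /mobosairhuteiro/ → movosairhuseiro.
Rule 2 (pre-rhotic lowering): /i/ is a high vowel immediately before /r/, so it lowers to [e]. /i/ is a high vowel immediately before /r/, so it lowers to [e]. /movosairhuseiro/ → movosaerhuseero.
Rule 3 (final vowel raising): /o/ is a mid vowel in word-final position, so it raises to [u]. /movosaerhuseero/ → movosaerhuseeru.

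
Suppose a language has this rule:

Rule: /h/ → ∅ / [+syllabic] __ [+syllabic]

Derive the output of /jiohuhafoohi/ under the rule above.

/h/ occurs between vowels /o/ and /u/, so it deletes.
/h/ occurs between vowels /u/ and /a/, so it deletes.
/h/ occurs between vowels /o/ and /i/, so it deletes.
Surface form: [jiouafooi].

jiouafooi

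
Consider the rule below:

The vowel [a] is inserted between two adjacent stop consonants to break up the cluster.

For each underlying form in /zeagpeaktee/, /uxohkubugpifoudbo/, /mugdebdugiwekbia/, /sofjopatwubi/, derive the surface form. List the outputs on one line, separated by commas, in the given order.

zeagapeakatee, uxohkubugapifoudabo, mugadebadugiwekabia, sofjopatwubi

/zeagpeaktee/: /g/ and /p/ form a stop–stop cluster, so [a] is inserted between them. /k/ and /t/ form a stop–stop cluster, so [a] is inserted between them. → [zeagapeakatee].
/uxohkubugpifoudbo/: /g/ and /p/ form a stop–stop cluster, so [a] is inserted between them. /d/ and /b/ form a stop–stop cluster, so [a] is inserted between them. → [uxohkubugapifoudabo].
/mugdebdugiwekbia/: /g/ and /d/ form a stop–stop cluster, so [a] is inserted between them. /b/ and /d/ form a stop–stop cluster, so [a] is inserted between them. /k/ and /b/ form a stop–stop cluster, so [a] is inserted between them. → [mugadebadugiwekabia].
/sofjopatwubi/: the rule's environment is not met; surfaces unchanged as [sofjopatwubi].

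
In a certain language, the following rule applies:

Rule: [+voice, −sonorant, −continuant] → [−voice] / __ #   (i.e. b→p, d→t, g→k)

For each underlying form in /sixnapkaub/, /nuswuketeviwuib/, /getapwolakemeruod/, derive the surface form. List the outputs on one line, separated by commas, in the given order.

sixnapkaup, nuswuketeviwuip, getapwolakemeruot

/sixnapkaub/: /b/ is a voiced stop in word-final position, so it devoices to [p]. → [sixnapkaup].
/nuswuketeviwuib/: /b/ is a voiced stop in word-final position, so it devoices to [p]. → [nuswuketeviwuip].
/getapwolakemeruod/: /d/ is a voiced stop in word-final position, so it devoices to [t]. → [getapwolakemeruot].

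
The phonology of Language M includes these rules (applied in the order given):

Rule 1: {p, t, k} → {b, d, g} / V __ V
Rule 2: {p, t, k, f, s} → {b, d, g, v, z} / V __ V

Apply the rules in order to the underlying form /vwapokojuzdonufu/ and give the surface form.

vwabogojuzdonuvu

Rule 1 (intervocalic voicing): /p/ is a voiceless stop between vowels /a/ and /o/, so it voices to [b]. /k/ is a voiceless stop between vowels /o/ and /o/, so it voices to [g]. /vwapokojuzdonufu/ → vwabogojuzdonufu.
Rule 2 (intervocalic voicing): /f/ is a voiceless obstruent between vowels /u/ and /u/, so it voices to [v]. /vwabogojuzdonufu/ → vwabogojuzdonuvu.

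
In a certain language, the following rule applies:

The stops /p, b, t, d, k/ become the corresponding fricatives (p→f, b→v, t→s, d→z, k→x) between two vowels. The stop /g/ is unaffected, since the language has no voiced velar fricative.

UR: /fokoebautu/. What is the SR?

/k/ is a stop between vowels /o/ and /o/, so it spirantizes to the fricative [x].
/b/ is a stop between vowels /e/ and /a/, so it spirantizes to the fricative [v].
/t/ is a stop between vowels /u/ and /u/, so it spirantizes to the fricative [s].
Surface form: [foxoevausu].

foxoevausu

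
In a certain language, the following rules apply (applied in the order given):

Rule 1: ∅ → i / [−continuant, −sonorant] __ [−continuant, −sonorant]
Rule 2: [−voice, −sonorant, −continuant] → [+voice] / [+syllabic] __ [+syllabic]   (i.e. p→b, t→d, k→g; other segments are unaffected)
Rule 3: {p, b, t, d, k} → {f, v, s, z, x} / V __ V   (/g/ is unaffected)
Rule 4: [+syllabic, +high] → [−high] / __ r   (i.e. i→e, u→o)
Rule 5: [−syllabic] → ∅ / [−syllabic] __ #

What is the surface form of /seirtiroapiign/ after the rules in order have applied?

Rule 1 (stop-cluster i-epenthesis): no segment meets the environment; /seirtiroapiign/ is unchanged.
Rule 2 (intervocalic voicing): /p/ is a voiceless stop between vowels /a/ and /i/, so it voices to [b]. /seirtiroapiign/ → seirtiroabiign.
Rule 3 (intervocalic spirantization): /b/ is a stop between vowels /a/ and /i/, so it spirantizes to the fricative [v]. /seirtiroabiign/ → seirtiroaviign.
Rule 4 (pre-rhotic lowering): /i/ is a high vowel immediately before /r/, so it lowers to [e]. /i/ is a high vowel immediately before /r/, so it lowers to [e]. /seirtiroaviign/ → seerteroaviign.
Rule 5 (final cluster simplification): /n/ is the second consonant of a word-final cluster /gn/, so it deletes. /seerteroaviign/ → seerteroaviig.

seerteroaviig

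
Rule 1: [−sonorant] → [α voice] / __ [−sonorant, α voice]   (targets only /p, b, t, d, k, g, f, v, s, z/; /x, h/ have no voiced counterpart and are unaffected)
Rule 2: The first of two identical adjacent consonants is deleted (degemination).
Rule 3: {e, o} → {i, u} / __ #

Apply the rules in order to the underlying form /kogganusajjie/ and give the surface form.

Rule 1 (regressive voicing assimilation): no segment meets the environment; /kogganusajjie/ is unchanged.
Rule 2 (degemination): /gg/ is a geminate; the first /g/ deletes. /jj/ is a geminate; the first /j/ deletes. /kogganusajjie/ → koganusajie.
Rule 3 (final vowel raising): /e/ is a mid vowel in word-final position, so it raises to [i]. /koganusajie/ → koganusajii.

koganusajii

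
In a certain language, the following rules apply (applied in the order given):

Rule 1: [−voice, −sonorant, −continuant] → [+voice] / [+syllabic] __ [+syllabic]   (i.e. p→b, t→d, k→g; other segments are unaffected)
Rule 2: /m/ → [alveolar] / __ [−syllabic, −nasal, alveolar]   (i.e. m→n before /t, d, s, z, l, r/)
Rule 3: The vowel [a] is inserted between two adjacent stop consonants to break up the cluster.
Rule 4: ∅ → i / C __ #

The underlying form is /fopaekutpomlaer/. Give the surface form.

fobaegutaponlaeri

Rule 1 (intervocalic voicing): /p/ is a voiceless stop between vowels /o/ and /a/, so it voices to [b]. /k/ is a voiceless stop between vowels /e/ and /u/, so it voices to [g]. /fopaekutpomlaer/ → fobaegutpomlaer.
Rule 2 (nasal place assimilation): /m/ precedes the alveolar consonant /l/, so it assimilates in place to [n]. /fobaegutpomlaer/ → fobaegutponlaer.
Rule 3 (stop-cluster a-epenthesis): /t/ and /p/ form a stop–stop cluster, so [a] is inserted between them. /fobaegutponlaer/ → fobaegutaponlaer.
Rule 4 (final i-epenthesis): the form ends in the consonant /r/, so [i] is inserted word-finally. /fobaegutaponlaer/ → fobaegutaponlaeri.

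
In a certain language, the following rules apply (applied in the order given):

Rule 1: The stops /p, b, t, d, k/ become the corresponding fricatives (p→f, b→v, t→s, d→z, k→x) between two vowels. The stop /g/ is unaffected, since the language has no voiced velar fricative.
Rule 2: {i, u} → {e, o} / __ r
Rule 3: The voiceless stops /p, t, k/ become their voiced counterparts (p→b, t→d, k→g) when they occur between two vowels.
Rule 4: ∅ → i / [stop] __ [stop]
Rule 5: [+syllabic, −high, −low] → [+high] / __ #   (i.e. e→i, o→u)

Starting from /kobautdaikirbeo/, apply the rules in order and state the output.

kovautidaixerbeu

Rule 1 (intervocalic spirantization): /b/ is a stop between vowels /o/ and /a/, so it spirantizes to the fricative [v]. /k/ is a stop between vowels /i/ and /i/, so it spirantizes to the fricative [x]. /kobautdaikirbeo/ → kovautdaixirbeo.
Rule 2 (pre-rhotic lowering): /i/ is a high vowel immediately before /r/, so it lowers to [e]. /kovautdaixirbeo/ → kovautdaixerbeo.
Rule 3 (intervocalic voicing): no segment meets the environment; /kovautdaixerbeo/ is unchanged.
Rule 4 (stop-cluster i-epenthesis): /t/ and /d/ form a stop–stop cluster, so [i] is inserted between them. /kovautdaixerbeo/ → kovautidaixerbeo.
Rule 5 (final vowel raising): /o/ is a mid vowel in word-final position, so it raises to [u]. /kovautidaixerbeo/ → kovautidaixerbeu.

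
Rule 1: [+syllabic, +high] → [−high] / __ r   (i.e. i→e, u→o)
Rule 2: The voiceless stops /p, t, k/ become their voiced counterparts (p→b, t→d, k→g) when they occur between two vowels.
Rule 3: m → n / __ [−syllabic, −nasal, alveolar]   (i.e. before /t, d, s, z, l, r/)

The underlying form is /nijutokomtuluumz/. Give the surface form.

nijudogontuluunz

Rule 1 (pre-rhotic lowering): no segment meets the environment; /nijutokomtuluumz/ is unchanged.
Rule 2 (intervocalic voicing): /t/ is a voiceless stop between vowels /u/ and /o/, so it voices to [d]. /k/ is a voiceless stop between vowels /o/ and /o/, so it voices to [g]. /nijutokomtuluumz/ → nijudogomtuluumz.
Rule 3 (nasal place assimilation): /m/ precedes the alveolar consonant /t/, so it assimilates in place to [n]. /m/ precedes the alveolar consonant /z/, so it assimilates in place to [n]. /nijudogomtuluumz/ → nijudogontuluunz.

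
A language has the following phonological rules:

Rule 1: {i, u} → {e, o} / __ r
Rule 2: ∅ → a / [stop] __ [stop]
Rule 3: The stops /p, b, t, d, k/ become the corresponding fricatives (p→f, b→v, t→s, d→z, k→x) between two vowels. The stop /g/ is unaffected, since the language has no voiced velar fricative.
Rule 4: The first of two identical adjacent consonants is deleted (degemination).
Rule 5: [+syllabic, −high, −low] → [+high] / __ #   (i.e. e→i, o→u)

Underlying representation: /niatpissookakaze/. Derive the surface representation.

niasafisooxaxazi

Rule 1 (pre-rhotic lowering): no segment meets the environment; /niatpissookakaze/ is unchanged.
Rule 2 (stop-cluster a-epenthesis): /t/ and /p/ form a stop–stop cluster, so [a] is inserted between them. /niatpissookakaze/ → niatapissookakaze.
Rule 3 (intervocalic spirantization): /t/ is a stop between vowels /a/ and /a/, so it spirantizes to the fricative [s]. /p/ is a stop between vowels /a/ and /i/, so it spirantizes to the fricative [f]. /k/ is a stop between vowels /o/ and /a/, so it spirantizes to the fricative [x]. /k/ is a stop between vowels /a/ and /a/, so it spirantizes to the fricative [x]. /niatapissookakaze/ → niasafissooxaxaze.
Rule 4 (degemination): /ss/ is a geminate; the first /s/ deletes. /niasafissooxaxaze/ → niasafisooxaxaze.
Rule 5 (final vowel raising): /e/ is a mid vowel in word-final position, so it raises to [i]. /niasafisooxaxaze/ → niasafisooxaxazi.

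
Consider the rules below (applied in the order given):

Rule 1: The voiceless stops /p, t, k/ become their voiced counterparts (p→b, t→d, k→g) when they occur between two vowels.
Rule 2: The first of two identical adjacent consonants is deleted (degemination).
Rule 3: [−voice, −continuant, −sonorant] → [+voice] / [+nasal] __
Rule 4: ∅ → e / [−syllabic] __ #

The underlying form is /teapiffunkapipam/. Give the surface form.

Rule 1 (intervocalic voicing): /p/ is a voiceless stop between vowels /a/ and /i/, so it voices to [b]. /p/ is a voiceless stop between vowels /a/ and /i/, so it voices to [b]. /p/ is a voiceless stop between vowels /i/ and /a/, so it voices to [b]. /teapiffunkapipam/ → teabiffunkabibam.
Rule 2 (degemination): /ff/ is a geminate; the first /f/ deletes. /teabiffunkabibam/ → teabifunkabibam.
Rule 3 (post-nasal voicing): /k/ is a voiceless stop immediately after the nasal /n/, so it voices to [g]. /teabifunkabibam/ → teabifungabibam.
Rule 4 (final e-epenthesis): the form ends in the consonant /m/, so [e] is inserted word-finally. /teabifungabibam/ → teabifungabibame.

teabifungabibame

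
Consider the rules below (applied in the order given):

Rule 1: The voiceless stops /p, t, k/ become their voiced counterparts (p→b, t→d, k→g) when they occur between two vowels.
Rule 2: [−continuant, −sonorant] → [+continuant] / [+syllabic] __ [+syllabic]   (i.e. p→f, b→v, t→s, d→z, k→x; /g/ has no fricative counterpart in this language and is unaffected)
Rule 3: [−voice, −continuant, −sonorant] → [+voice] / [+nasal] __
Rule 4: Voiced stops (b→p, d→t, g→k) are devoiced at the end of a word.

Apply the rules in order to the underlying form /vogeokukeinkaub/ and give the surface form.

vogeogugeingaup

Rule 1 (intervocalic voicing): /k/ is a voiceless stop between vowels /o/ and /u/, so it voices to [g]. /k/ is a voiceless stop between vowels /u/ and /e/, so it voices to [g]. /vogeokukeinkaub/ → vogeogugeinkaub.
Rule 2 (intervocalic spirantization): no segment meets the environment; /vogeogugeinkaub/ is unchanged.
Rule 3 (post-nasal voicing): /k/ is a voiceless stop immediately after the nasal /n/, so it voices to [g]. /vogeogugeinkaub/ → vogeogugeingaub.
Rule 4 (final devoicing): /b/ is a voiced stop in word-final position, so it devoices to [p]. /vogeogugeingaub/ → vogeogugeingaup.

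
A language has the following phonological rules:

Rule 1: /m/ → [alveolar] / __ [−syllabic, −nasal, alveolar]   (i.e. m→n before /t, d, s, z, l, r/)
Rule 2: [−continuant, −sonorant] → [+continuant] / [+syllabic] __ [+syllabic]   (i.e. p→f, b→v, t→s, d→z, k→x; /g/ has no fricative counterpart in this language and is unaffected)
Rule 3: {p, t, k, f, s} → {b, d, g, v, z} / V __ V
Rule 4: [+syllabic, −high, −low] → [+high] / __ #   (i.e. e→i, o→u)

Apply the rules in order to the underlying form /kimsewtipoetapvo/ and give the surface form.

kinsewtivoezapvu

Rule 1 (nasal place assimilation): /m/ precedes the alveolar consonant /s/, so it assimilates in place to [n]. /kimsewtipoetapvo/ → kinsewtipoetapvo.
Rule 2 (intervocalic spirantization): /p/ is a stop between vowels /i/ and /o/, so it spirantizes to the fricative [f]. /t/ is a stop between vowels /e/ and /a/, so it spirantizes to the fricative [s]. /kinsewtipoetapvo/ → kinsewtifoesapvo.
Rule 3 (intervocalic voicing): /f/ is a voiceless obstruent between vowels /i/ and /o/, so it voices to [v]. /s/ is a voiceless obstruent between vowels /e/ and /a/, so it voices to [z]. /kinsewtifoesapvo/ → kinsewtivoezapvo.
Rule 4 (final vowel raising): /o/ is a mid vowel in word-final position, so it raises to [u]. /kinsewtivoezapvo/ → kinsewtivoezapvu.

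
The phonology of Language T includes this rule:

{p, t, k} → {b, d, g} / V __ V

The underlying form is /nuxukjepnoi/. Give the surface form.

nuxukjepnoi

No segment of /nuxukjepnoi/ meets the structural description of the rule, so the form surfaces unchanged.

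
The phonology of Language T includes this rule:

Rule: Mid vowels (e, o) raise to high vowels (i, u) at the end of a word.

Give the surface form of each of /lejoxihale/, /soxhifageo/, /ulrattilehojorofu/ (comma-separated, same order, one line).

lejoxihali, soxhifageu, ulrattilehojorofu

/lejoxihale/: /e/ is a mid vowel in word-final position, so it raises to [i]. → [lejoxihali].
/soxhifageo/: /o/ is a mid vowel in word-final position, so it raises to [u]. → [soxhifageu].
/ulrattilehojorofu/: the rule's environment is not met; surfaces unchanged as [ulrattilehojorofu].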